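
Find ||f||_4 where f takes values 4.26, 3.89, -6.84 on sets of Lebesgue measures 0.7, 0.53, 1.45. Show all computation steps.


Step 1: Compute |f_i|^4 for each value:
  |4.26|^4 = 329.335386
  |3.89|^4 = 228.98045
  |-6.84|^4 = 2188.892367
Step 2: Multiply by measures and sum:
  329.335386 * 0.7 = 230.53477
  228.98045 * 0.53 = 121.359639
  2188.892367 * 1.45 = 3173.893933
Sum = 230.53477 + 121.359639 + 3173.893933 = 3525.788341
Step 3: Take the p-th root:
||f||_4 = (3525.788341)^(1/4) = 7.705735


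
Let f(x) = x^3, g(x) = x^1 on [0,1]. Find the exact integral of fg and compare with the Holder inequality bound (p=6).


Step 1: Exact integral of f*g = integral(x^4, 0, 1) = 1/5
     = 0.2
Step 2: Holder bound with p=6, q=1.2:
  ||f||_p = (integral x^18 dx)^(1/6) = (1/19)^(1/6) = 0.612173
  ||g||_q = (integral x^1.2 dx)^(1/1.2) = (1/2.2)^(1/1.2) = 0.518379
Step 3: Holder bound = ||f||_p * ||g||_q = 0.612173 * 0.518379 = 0.317338
Verification: 0.2 <= 0.317338 (Holder holds)


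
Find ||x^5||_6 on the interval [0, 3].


Step 1: ||f||_6 = (integral_0^3 |x^5|^6 dx)^(1/6)
     = (integral_0^3 x^30 dx)^(1/6)
Step 2: integral_0^3 x^30 dx = [x^31/(31)] from 0 to 3 = 3^31/31
     = 617673396283947/31 = 1.992495e+13
Step 3: ||f||_6 = (1.992495e+13)^(1/6) = 164.651693


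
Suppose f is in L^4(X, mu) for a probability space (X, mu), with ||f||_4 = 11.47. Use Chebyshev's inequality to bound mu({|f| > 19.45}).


Chebyshev/Markov inequality: mu(|f| > eps) <= (||f||_p / eps)^p
Step 1: ||f||_4 / eps = 11.47 / 19.45 = 0.589717
Step 2: Raise to power p = 4:
  (0.589717)^4 = 0.120941
Step 3: Therefore mu(|f| > 19.45) <= 0.120941


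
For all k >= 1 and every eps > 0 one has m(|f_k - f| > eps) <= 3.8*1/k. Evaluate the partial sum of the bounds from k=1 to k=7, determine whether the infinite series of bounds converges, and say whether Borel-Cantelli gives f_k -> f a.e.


Step 1: List the terms 3.8*1/k for k = 1 to 7:
  k=1: 3.8
  k=2: 1.9
  k=3: 1.266667
  k=4: 0.95
  k=5: 0.76
  k=6: 0.633333
  k=7: 0.542857
Step 2: Partial sum = 3.8 + 1.9 + 1.266667 + 0.95 + 0.76 + 0.633333 + 0.542857
     = 9.852857
Step 3: The full series sum_(k>=1) 3.8*1/k diverges (harmonic series, p = 1; a nonzero constant multiple of a divergent series diverges).
Step 4: The (first) Borel-Cantelli lemma requires a summable sequence of measures, so it does not apply here;
        from this bound alone no conclusion about a.e. convergence can be drawn (convergence in measure still
        gives an a.e.-convergent subsequence, but not a.e. convergence of the whole sequence).
Conclusion: series diverges; Borel-Cantelli is inconclusive about a.e. convergence of f_k.


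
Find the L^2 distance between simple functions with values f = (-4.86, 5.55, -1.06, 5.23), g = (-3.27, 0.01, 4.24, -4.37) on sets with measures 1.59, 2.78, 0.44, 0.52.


Step 1: Compute differences f_i - g_i:
  -4.86 - -3.27 = -1.59
  5.55 - 0.01 = 5.54
  -1.06 - 4.24 = -5.3
  5.23 - -4.37 = 9.6
Step 2: Compute |diff|^2 * measure for each set:
  |-1.59|^2 * 1.59 = 2.5281 * 1.59 = 4.019679
  |5.54|^2 * 2.78 = 30.6916 * 2.78 = 85.322648
  |-5.3|^2 * 0.44 = 28.09 * 0.44 = 12.3596
  |9.6|^2 * 0.52 = 92.16 * 0.52 = 47.9232
Step 3: Sum = 149.625127
Step 4: ||f-g||_2 = (149.625127)^(1/2) = 12.232135


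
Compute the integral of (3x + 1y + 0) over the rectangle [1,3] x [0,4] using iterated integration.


By Fubini, integrate in x first, then y.
Step 1: Fix y, integrate over x in [1,3]:
  integral(3x + 1y + 0, x=1..3)
  = 3*(3^2 - 1^2)/2 + (1y + 0)*(3 - 1)
  = 12 + (1y + 0)*2
  = 12 + 2y + 0
  = 12 + 2y
Step 2: Integrate over y in [0,4]:
  integral(12 + 2y, y=0..4)
  = 12*4 + 2*(4^2 - 0^2)/2
  = 48 + 16
  = 64


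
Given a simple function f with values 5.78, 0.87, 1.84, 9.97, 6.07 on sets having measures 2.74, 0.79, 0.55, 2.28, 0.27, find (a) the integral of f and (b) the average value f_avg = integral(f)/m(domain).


Step 1: Integral = sum(value_i * measure_i)
= 5.78*2.74 + 0.87*0.79 + 1.84*0.55 + 9.97*2.28 + 6.07*0.27
= 15.8372 + 0.6873 + 1.012 + 22.7316 + 1.6389
= 41.907
Step 2: Total measure of domain = 2.74 + 0.79 + 0.55 + 2.28 + 0.27 = 6.63
Step 3: Average value = 41.907 / 6.63 = 6.320814


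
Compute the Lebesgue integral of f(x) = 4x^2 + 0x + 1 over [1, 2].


The Lebesgue integral of a Riemann-integrable function agrees with the Riemann integral.
Antiderivative F(x) = (4/3)x^3 + (0/2)x^2 + 1x
F(2) = (4/3)*2^3 + (0/2)*2^2 + 1*2
     = (4/3)*8 + (0/2)*4 + 1*2
     = 10.666667 + 0.0 + 2
     = 12.666667
F(1) = 2.333333
Integral = F(2) - F(1) = 12.666667 - 2.333333 = 10.333333


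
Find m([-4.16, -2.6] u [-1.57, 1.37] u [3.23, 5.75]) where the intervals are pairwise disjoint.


For pairwise disjoint intervals, m(union) = sum of lengths.
= (-2.6 - -4.16) + (1.37 - -1.57) + (5.75 - 3.23)
= 1.56 + 2.94 + 2.52
= 7.02


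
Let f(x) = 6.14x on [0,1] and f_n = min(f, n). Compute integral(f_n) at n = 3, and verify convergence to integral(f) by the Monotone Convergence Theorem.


f(x) = 6.14x on [0,1]; f_n(x) = min(6.14x, n). At n = 3:
Step 1: f(x) reaches 3 at x = 3/6.14 = 0.488599
Step 2: integral(f_3) = integral(6.14x, 0, 0.488599) + integral(3, 0.488599, 1)
       = 6.14*0.488599^2/2 + 3*(1 - 0.488599)
       = 0.732899 + 1.534202
       = 2.267101
Step 3: As n -> infinity, f_n increases to f, so by MCT integral(f_n) -> integral(f) = 6.14/2 = 3.07.
Convergence: integral(f_3) = 2.267101 -> 3.07 as n -> infinity


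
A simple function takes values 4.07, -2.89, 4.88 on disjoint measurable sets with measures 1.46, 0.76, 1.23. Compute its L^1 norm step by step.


Step 1: Compute |f_i|^1 for each value:
  |4.07|^1 = 4.07
  |-2.89|^1 = 2.89
  |4.88|^1 = 4.88
Step 2: Multiply by measures and sum:
  4.07 * 1.46 = 5.9422
  2.89 * 0.76 = 2.1964
  4.88 * 1.23 = 6.0024
Sum = 5.9422 + 2.1964 + 6.0024 = 14.141
Step 3: Take the p-th root:
||f||_1 = (14.141)^(1/1) = 14.141


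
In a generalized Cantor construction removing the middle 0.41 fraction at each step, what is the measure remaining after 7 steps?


Step 1: At each step, fraction remaining = 1 - 0.41 = 0.59
Step 2: After 7 steps, measure = (0.59)^7
Result = 0.024887


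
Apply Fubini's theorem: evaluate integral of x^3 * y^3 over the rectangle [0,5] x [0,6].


By Fubini's theorem, the double integral factors as a product of single integrals:
Step 1: integral_0^5 x^3 dx = [x^4/4] from 0 to 5
     = 5^4/4 = 156.25
Step 2: integral_0^6 y^3 dy = [y^4/4] from 0 to 6
     = 6^4/4 = 324
Step 3: Double integral = 156.25 * 324 = 50625


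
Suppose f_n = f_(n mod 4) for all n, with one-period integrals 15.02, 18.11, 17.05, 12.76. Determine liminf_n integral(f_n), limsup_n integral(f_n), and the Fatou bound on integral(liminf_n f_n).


The sequence (integral(f_n)) is periodic with period 4, repeating the values 15.02, 18.11, 17.05, 12.76 indefinitely.
Step 1: For a periodic sequence, every tail (a_m, a_(m+1), ...) contains all 4 period values infinitely often.
Step 2: Hence inf of every tail = min of the period values = min(15.02, 18.11, 17.05, 12.76) = 12.76.
        liminf_n integral(f_n) = sup over m of (inf of tail from m) = 12.76.
Step 3: Similarly sup of every tail = max of the period values = 18.11.
        limsup_n integral(f_n) = 18.11.
Step 4: Fatou's lemma: integral(liminf_n f_n) <= liminf_n integral(f_n) = 12.76.
        So the integral of the pointwise liminf is at most 12.76.


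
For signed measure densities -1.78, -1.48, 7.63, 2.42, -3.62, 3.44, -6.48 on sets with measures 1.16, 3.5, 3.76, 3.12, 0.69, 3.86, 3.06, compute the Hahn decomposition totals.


Step 1: Compute signed measure on each set:
  Set 1: -1.78 * 1.16 = -2.0648
  Set 2: -1.48 * 3.5 = -5.18
  Set 3: 7.63 * 3.76 = 28.6888
  Set 4: 2.42 * 3.12 = 7.5504
  Set 5: -3.62 * 0.69 = -2.4978
  Set 6: 3.44 * 3.86 = 13.2784
  Set 7: -6.48 * 3.06 = -19.8288
Step 2: Total signed measure = (-2.0648) + (-5.18) + (28.6888) + (7.5504) + (-2.4978) + (13.2784) + (-19.8288)
     = 19.9462
Step 3: Positive part mu+(X) = sum of positive contributions = 49.5176
Step 4: Negative part mu-(X) = |sum of negative contributions| = 29.5714


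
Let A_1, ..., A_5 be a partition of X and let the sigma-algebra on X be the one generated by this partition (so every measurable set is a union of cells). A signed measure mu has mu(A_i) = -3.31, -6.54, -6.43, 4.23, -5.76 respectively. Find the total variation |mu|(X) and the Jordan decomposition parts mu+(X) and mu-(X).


Step 1: Every measurable set is a union of atoms (the cells / points), so a Hahn decomposition is
  obtained by grouping atoms by sign: P = union of atoms with mu > 0, N = union of the remaining atoms.
  Atoms in P (indices): 4;  atoms in N (indices): 1, 2, 3, 5
  Positive values: 4.23
  Negative values: -3.31, -6.54, -6.43, -5.76
Step 2: mu+(X) = mu(P) = sum of positive atom values = 4.23
Step 3: mu-(X) = -mu(N) = sum of |negative atom values| = 22.04
Step 4: |mu|(X) = mu+(X) + mu-(X) = 4.23 + 22.04 = 26.27


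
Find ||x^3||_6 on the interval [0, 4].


Step 1: ||f||_6 = (integral_0^4 |x^3|^6 dx)^(1/6)
     = (integral_0^4 x^18 dx)^(1/6)
Step 2: integral_0^4 x^18 dx = [x^19/(19)] from 0 to 4 = 4^19/19
     = 274877906944/19 = 1.446726e+10
Step 3: ||f||_6 = (1.446726e+10)^(1/6) = 49.362564


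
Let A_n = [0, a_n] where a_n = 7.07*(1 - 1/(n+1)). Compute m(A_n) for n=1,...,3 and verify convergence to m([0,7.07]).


By continuity of measure from below: if A_n increases to A, then m(A_n) -> m(A).
Here A = [0, 7.07], so m(A) = 7.07
Step 1: a_1 = 7.07*(1 - 1/2) = 3.535, m(A_1) = 3.535
Step 2: a_2 = 7.07*(1 - 1/3) = 4.7133, m(A_2) = 4.7133
Step 3: a_3 = 7.07*(1 - 1/4) = 5.3025, m(A_3) = 5.3025
Limit: m(A_n) -> m([0,7.07]) = 7.07


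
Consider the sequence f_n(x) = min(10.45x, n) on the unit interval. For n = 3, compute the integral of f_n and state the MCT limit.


f(x) = 10.45x on [0,1]; f_n(x) = min(10.45x, n). At n = 3:
Step 1: f(x) reaches 3 at x = 3/10.45 = 0.287081
Step 2: integral(f_3) = integral(10.45x, 0, 0.287081) + integral(3, 0.287081, 1)
       = 10.45*0.287081^2/2 + 3*(1 - 0.287081)
       = 0.430622 + 2.138756
       = 2.569378
Step 3: As n -> infinity, f_n increases to f, so by MCT integral(f_n) -> integral(f) = 10.45/2 = 5.225.
Convergence: integral(f_3) = 2.569378 -> 5.225 as n -> infinity


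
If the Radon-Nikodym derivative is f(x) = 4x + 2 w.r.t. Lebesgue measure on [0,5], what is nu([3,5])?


nu(A) = integral_A (dnu/dmu) dmu = integral_3^5 (4x + 2) dx
Step 1: Antiderivative F(x) = (4/2)x^2 + 2x
Step 2: F(5) = (4/2)*5^2 + 2*5 = 50 + 10 = 60
Step 3: F(3) = (4/2)*3^2 + 2*3 = 18 + 6 = 24
Step 4: nu([3,5]) = F(5) - F(3) = 60 - 24 = 36


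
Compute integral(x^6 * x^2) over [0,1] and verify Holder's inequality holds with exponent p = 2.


Step 1: Exact integral of f*g = integral(x^8, 0, 1) = 1/9
     = 0.111111
Step 2: Holder bound with p=2, q=2:
  ||f||_p = (integral x^12 dx)^(1/2) = (1/13)^(1/2) = 0.27735
  ||g||_q = (integral x^4 dx)^(1/2) = (1/5)^(1/2) = 0.447214
Step 3: Holder bound = ||f||_p * ||g||_q = 0.27735 * 0.447214 = 0.124035
Verification: 0.111111 <= 0.124035 (Holder holds)


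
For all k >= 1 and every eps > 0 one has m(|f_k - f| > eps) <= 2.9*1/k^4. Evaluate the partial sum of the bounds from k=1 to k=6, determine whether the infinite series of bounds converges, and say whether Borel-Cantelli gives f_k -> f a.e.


Step 1: List the terms 2.9*1/k^4 for k = 1 to 6:
  k=1: 2.9
  k=2: 0.18125
  k=3: 0.035802
  k=4: 0.011328
  k=5: 0.00464
  k=6: 0.002238
Step 2: Partial sum = 2.9 + 0.18125 + 0.035802 + 0.011328 + 0.00464 + 0.002238
     = 3.135258
Step 3: The full series sum_(k>=1) 2.9*1/k^4 converges (p-series with p = 4 > 1; a constant multiple of a convergent series converges).
Step 4: Fix eps > 0. Since sum_k m(|f_k - f| > eps) < infinity, the Borel-Cantelli lemma gives
        m(limsup_k {|f_k - f| > eps}) = 0, i.e. for a.e. x, |f_k(x) - f(x)| <= eps for all large k.
        Applying this with eps = 1/j for j = 1, 2, ... and intersecting the countably many full-measure sets,
        for a.e. x we get limsup_k |f_k(x) - f(x)| <= 1/j for every j, hence f_k -> f almost everywhere.
Conclusion: series converges; Borel-Cantelli yields f_k -> f a.e.


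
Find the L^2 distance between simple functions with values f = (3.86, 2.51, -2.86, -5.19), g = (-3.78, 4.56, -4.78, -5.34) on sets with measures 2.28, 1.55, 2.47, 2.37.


Step 1: Compute differences f_i - g_i:
  3.86 - -3.78 = 7.64
  2.51 - 4.56 = -2.05
  -2.86 - -4.78 = 1.92
  -5.19 - -5.34 = 0.15
Step 2: Compute |diff|^2 * measure for each set:
  |7.64|^2 * 2.28 = 58.3696 * 2.28 = 133.082688
  |-2.05|^2 * 1.55 = 4.2025 * 1.55 = 6.513875
  |1.92|^2 * 2.47 = 3.6864 * 2.47 = 9.105408
  |0.15|^2 * 2.37 = 0.0225 * 2.37 = 0.053325
Step 3: Sum = 148.755296
Step 4: ||f-g||_2 = (148.755296)^(1/2) = 12.196528


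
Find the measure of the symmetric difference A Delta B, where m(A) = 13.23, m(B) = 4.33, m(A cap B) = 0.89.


m(A Delta B) = m(A) + m(B) - 2*m(A n B)
= 13.23 + 4.33 - 2*0.89
= 13.23 + 4.33 - 1.78
= 15.78


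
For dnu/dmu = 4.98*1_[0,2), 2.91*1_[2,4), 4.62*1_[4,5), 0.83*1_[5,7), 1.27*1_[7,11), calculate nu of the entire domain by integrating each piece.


Integrate each piece of the Radon-Nikodym derivative:
Step 1: integral_0^2 4.98 dx = 4.98*(2-0) = 4.98*2 = 9.96
Step 2: integral_2^4 2.91 dx = 2.91*(4-2) = 2.91*2 = 5.82
Step 3: integral_4^5 4.62 dx = 4.62*(5-4) = 4.62*1 = 4.62
Step 4: integral_5^7 0.83 dx = 0.83*(7-5) = 0.83*2 = 1.66
Step 5: integral_7^11 1.27 dx = 1.27*(11-7) = 1.27*4 = 5.08
Total: 9.96 + 5.82 + 4.62 + 1.66 + 5.08 = 27.14


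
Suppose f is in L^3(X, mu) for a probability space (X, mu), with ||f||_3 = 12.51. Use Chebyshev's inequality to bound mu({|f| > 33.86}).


Chebyshev/Markov inequality: mu(|f| > eps) <= (||f||_p / eps)^p
Step 1: ||f||_3 / eps = 12.51 / 33.86 = 0.369462
Step 2: Raise to power p = 3:
  (0.369462)^3 = 0.050433
Step 3: Therefore mu(|f| > 33.86) <= 0.050433


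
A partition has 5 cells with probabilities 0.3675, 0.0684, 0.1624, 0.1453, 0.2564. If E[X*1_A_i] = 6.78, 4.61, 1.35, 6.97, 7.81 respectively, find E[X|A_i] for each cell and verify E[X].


For each cell A_i: E[X|A_i] = E[X*1_A_i] / P(A_i)
Step 1: E[X|A_1] = 6.78 / 0.3675 = 18.44898
Step 2: E[X|A_2] = 4.61 / 0.0684 = 67.397661
Step 3: E[X|A_3] = 1.35 / 0.1624 = 8.312808
Step 4: E[X|A_4] = 6.97 / 0.1453 = 47.969718
Step 5: E[X|A_5] = 7.81 / 0.2564 = 30.460218
Verification: E[X] = sum E[X*1_A_i] = 6.78 + 4.61 + 1.35 + 6.97 + 7.81 = 27.52


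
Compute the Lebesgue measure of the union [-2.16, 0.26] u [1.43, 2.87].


For pairwise disjoint intervals, m(union) = sum of lengths.
= (0.26 - -2.16) + (2.87 - 1.43)
= 2.42 + 1.44
= 3.86


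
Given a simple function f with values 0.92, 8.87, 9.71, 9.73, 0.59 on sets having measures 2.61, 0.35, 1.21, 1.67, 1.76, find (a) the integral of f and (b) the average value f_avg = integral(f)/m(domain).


Step 1: Integral = sum(value_i * measure_i)
= 0.92*2.61 + 8.87*0.35 + 9.71*1.21 + 9.73*1.67 + 0.59*1.76
= 2.4012 + 3.1045 + 11.7491 + 16.2491 + 1.0384
= 34.5423
Step 2: Total measure of domain = 2.61 + 0.35 + 1.21 + 1.67 + 1.76 = 7.6
Step 3: Average value = 34.5423 / 7.6 = 4.545039


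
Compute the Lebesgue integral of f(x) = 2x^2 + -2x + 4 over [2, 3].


The Lebesgue integral of a Riemann-integrable function agrees with the Riemann integral.
Antiderivative F(x) = (2/3)x^3 + (-2/2)x^2 + 4x
F(3) = (2/3)*3^3 + (-2/2)*3^2 + 4*3
     = (2/3)*27 + (-2/2)*9 + 4*3
     = 18 + -9 + 12
     = 21
F(2) = 9.333333
Integral = F(3) - F(2) = 21 - 9.333333 = 11.666667


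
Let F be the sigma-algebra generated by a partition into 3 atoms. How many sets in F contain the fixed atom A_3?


Each element of F is a union of some subset S of the 3 atoms.
The element contains A_3 iff A_3 is in S.
So we count subsets S of {A_1,...,A_3} with A_3 in S: choose freely among the other 2 atoms.
Count = 2^(3-1) = 2^2 = 4.


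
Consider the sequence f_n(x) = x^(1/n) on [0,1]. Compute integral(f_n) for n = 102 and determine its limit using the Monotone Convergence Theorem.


At n = 102: f_102(x) = x^(1/102).
Step 1: integral(x^(1/102), 0, 1) = [x^(1/102+1) / (1/102+1)] from 0 to 1
     = 1 / (1/102 + 1) = 1 / ((102+1)/102) = 102/(102+1)
     = 102/103 = 0.990291
Step 2: As n -> infinity, f_n(x) = x^(1/n) -> 1 for x in (0,1], and f_n is increasing in n.
By MCT, lim_n integral(f_n) = integral(lim_n f_n) = integral(1, 0, 1) = 1.
Step 3: Verify convergence: 102/103 = 0.990291 -> 1


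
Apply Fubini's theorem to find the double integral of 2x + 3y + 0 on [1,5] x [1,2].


By Fubini, integrate in x first, then y.
Step 1: Fix y, integrate over x in [1,5]:
  integral(2x + 3y + 0, x=1..5)
  = 2*(5^2 - 1^2)/2 + (3y + 0)*(5 - 1)
  = 24 + (3y + 0)*4
  = 24 + 12y + 0
  = 24 + 12y
Step 2: Integrate over y in [1,2]:
  integral(24 + 12y, y=1..2)
  = 24*1 + 12*(2^2 - 1^2)/2
  = 24 + 18
  = 42


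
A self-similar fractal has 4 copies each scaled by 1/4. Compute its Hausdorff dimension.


For a self-similar set with N copies scaled by 1/r:
dim_H = log(N)/log(r) = log(4)/log(4)
= 1.386294/1.386294
= 1


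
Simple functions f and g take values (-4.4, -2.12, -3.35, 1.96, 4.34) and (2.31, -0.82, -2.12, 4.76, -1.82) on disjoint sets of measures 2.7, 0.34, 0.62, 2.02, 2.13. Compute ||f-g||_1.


Step 1: Compute differences f_i - g_i:
  -4.4 - 2.31 = -6.71
  -2.12 - -0.82 = -1.3
  -3.35 - -2.12 = -1.23
  1.96 - 4.76 = -2.8
  4.34 - -1.82 = 6.16
Step 2: Compute |diff|^1 * measure for each set:
  |-6.71|^1 * 2.7 = 6.71 * 2.7 = 18.117
  |-1.3|^1 * 0.34 = 1.3 * 0.34 = 0.442
  |-1.23|^1 * 0.62 = 1.23 * 0.62 = 0.7626
  |-2.8|^1 * 2.02 = 2.8 * 2.02 = 5.656
  |6.16|^1 * 2.13 = 6.16 * 2.13 = 13.1208
Step 3: Sum = 38.0984
Step 4: ||f-g||_1 = (38.0984)^(1/1) = 38.0984


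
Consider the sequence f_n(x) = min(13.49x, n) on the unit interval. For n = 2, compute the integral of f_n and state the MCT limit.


f(x) = 13.49x on [0,1]; f_n(x) = min(13.49x, n). At n = 2:
Step 1: f(x) reaches 2 at x = 2/13.49 = 0.148258
Step 2: integral(f_2) = integral(13.49x, 0, 0.148258) + integral(2, 0.148258, 1)
       = 13.49*0.148258^2/2 + 2*(1 - 0.148258)
       = 0.148258 + 1.703484
       = 1.851742
Step 3: As n -> infinity, f_n increases to f, so by MCT integral(f_n) -> integral(f) = 13.49/2 = 6.745.
Convergence: integral(f_2) = 1.851742 -> 6.745 as n -> infinity


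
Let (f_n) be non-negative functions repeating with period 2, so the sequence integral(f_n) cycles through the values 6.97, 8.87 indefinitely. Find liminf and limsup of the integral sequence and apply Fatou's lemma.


The sequence (integral(f_n)) is periodic with period 2, repeating the values 6.97, 8.87 indefinitely.
Step 1: For a periodic sequence, every tail (a_m, a_(m+1), ...) contains all 2 period values infinitely often.
Step 2: Hence inf of every tail = min of the period values = min(6.97, 8.87) = 6.97.
        liminf_n integral(f_n) = sup over m of (inf of tail from m) = 6.97.
Step 3: Similarly sup of every tail = max of the period values = 8.87.
        limsup_n integral(f_n) = 8.87.
Step 4: Fatou's lemma: integral(liminf_n f_n) <= liminf_n integral(f_n) = 6.97.
        So the integral of the pointwise liminf is at most 6.97.


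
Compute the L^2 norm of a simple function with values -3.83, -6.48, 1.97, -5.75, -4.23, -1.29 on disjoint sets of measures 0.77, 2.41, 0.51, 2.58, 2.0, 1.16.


Step 1: Compute |f_i|^2 for each value:
  |-3.83|^2 = 14.6689
  |-6.48|^2 = 41.9904
  |1.97|^2 = 3.8809
  |-5.75|^2 = 33.0625
  |-4.23|^2 = 17.8929
  |-1.29|^2 = 1.6641
Step 2: Multiply by measures and sum:
  14.6689 * 0.77 = 11.295053
  41.9904 * 2.41 = 101.196864
  3.8809 * 0.51 = 1.979259
  33.0625 * 2.58 = 85.30125
  17.8929 * 2.0 = 35.7858
  1.6641 * 1.16 = 1.930356
Sum = 11.295053 + 101.196864 + 1.979259 + 85.30125 + 35.7858 + 1.930356 = 237.488582
Step 3: Take the p-th root:
||f||_2 = (237.488582)^(1/2) = 15.410665


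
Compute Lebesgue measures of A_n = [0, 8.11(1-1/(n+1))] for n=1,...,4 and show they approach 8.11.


By continuity of measure from below: if A_n increases to A, then m(A_n) -> m(A).
Here A = [0, 8.11], so m(A) = 8.11
Step 1: a_1 = 8.11*(1 - 1/2) = 4.055, m(A_1) = 4.055
Step 2: a_2 = 8.11*(1 - 1/3) = 5.4067, m(A_2) = 5.4067
Step 3: a_3 = 8.11*(1 - 1/4) = 6.0825, m(A_3) = 6.0825
Step 4: a_4 = 8.11*(1 - 1/5) = 6.488, m(A_4) = 6.488
Limit: m(A_n) -> m([0,8.11]) = 8.11


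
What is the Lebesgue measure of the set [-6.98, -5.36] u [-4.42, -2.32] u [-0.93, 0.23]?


For pairwise disjoint intervals, m(union) = sum of lengths.
= (-5.36 - -6.98) + (-2.32 - -4.42) + (0.23 - -0.93)
= 1.62 + 2.1 + 1.16
= 4.88


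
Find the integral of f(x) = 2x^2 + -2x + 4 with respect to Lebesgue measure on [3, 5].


The Lebesgue integral of a Riemann-integrable function agrees with the Riemann integral.
Antiderivative F(x) = (2/3)x^3 + (-2/2)x^2 + 4x
F(5) = (2/3)*5^3 + (-2/2)*5^2 + 4*5
     = (2/3)*125 + (-2/2)*25 + 4*5
     = 83.333333 + -25 + 20
     = 78.333333
F(3) = 21
Integral = F(5) - F(3) = 78.333333 - 21 = 57.333333


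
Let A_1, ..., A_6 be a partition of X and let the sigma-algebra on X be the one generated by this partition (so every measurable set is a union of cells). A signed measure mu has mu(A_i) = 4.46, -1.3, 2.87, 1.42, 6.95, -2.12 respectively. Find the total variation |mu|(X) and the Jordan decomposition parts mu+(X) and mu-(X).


Step 1: Every measurable set is a union of atoms (the cells / points), so a Hahn decomposition is
  obtained by grouping atoms by sign: P = union of atoms with mu > 0, N = union of the remaining atoms.
  Atoms in P (indices): 1, 3, 4, 5;  atoms in N (indices): 2, 6
  Positive values: 4.46, 2.87, 1.42, 6.95
  Negative values: -1.3, -2.12
Step 2: mu+(X) = mu(P) = sum of positive atom values = 15.7
Step 3: mu-(X) = -mu(N) = sum of |negative atom values| = 3.42
Step 4: |mu|(X) = mu+(X) + mu-(X) = 15.7 + 3.42 = 19.12


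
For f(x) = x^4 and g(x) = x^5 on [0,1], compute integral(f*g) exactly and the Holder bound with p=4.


Step 1: Exact integral of f*g = integral(x^9, 0, 1) = 1/10
     = 0.1
Step 2: Holder bound with p=4, q=1.333333:
  ||f||_p = (integral x^16 dx)^(1/4) = (1/17)^(1/4) = 0.492479
  ||g||_q = (integral x^6.666667 dx)^(1/1.333333) = (1/7.666667)^(1/1.333333) = 0.217043
Step 3: Holder bound = ||f||_p * ||g||_q = 0.492479 * 0.217043 = 0.106889
Verification: 0.1 <= 0.106889 (Holder holds)


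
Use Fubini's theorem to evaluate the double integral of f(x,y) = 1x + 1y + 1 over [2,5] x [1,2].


By Fubini, integrate in x first, then y.
Step 1: Fix y, integrate over x in [2,5]:
  integral(1x + 1y + 1, x=2..5)
  = 1*(5^2 - 2^2)/2 + (1y + 1)*(5 - 2)
  = 10.5 + (1y + 1)*3
  = 10.5 + 3y + 3
  = 13.5 + 3y
Step 2: Integrate over y in [1,2]:
  integral(13.5 + 3y, y=1..2)
  = 13.5*1 + 3*(2^2 - 1^2)/2
  = 13.5 + 4.5
  = 18


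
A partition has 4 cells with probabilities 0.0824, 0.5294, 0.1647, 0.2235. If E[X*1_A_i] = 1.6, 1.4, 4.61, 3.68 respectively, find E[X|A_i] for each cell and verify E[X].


For each cell A_i: E[X|A_i] = E[X*1_A_i] / P(A_i)
Step 1: E[X|A_1] = 1.6 / 0.0824 = 19.417476
Step 2: E[X|A_2] = 1.4 / 0.5294 = 2.644503
Step 3: E[X|A_3] = 4.61 / 0.1647 = 27.990285
Step 4: E[X|A_4] = 3.68 / 0.2235 = 16.465324
Verification: E[X] = sum E[X*1_A_i] = 1.6 + 1.4 + 4.61 + 3.68 = 11.29


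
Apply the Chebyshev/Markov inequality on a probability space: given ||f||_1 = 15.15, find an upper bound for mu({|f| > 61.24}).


Chebyshev/Markov inequality: mu(|f| > eps) <= (||f||_p / eps)^p
Step 1: ||f||_1 / eps = 15.15 / 61.24 = 0.247387
Step 2: Raise to power p = 1:
  (0.247387)^1 = 0.247387
Step 3: Therefore mu(|f| > 61.24) <= 0.247387


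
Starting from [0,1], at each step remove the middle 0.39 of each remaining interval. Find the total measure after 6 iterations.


Step 1: At each step, fraction remaining = 1 - 0.39 = 0.61
Step 2: After 6 steps, measure = (0.61)^6
Step 3: Computing the power step by step:
  After step 1: 0.61
  After step 2: 0.3721
  After step 3: 0.226981
  After step 4: 0.138458
  After step 5: 0.08446
  ...
Result = 0.05152


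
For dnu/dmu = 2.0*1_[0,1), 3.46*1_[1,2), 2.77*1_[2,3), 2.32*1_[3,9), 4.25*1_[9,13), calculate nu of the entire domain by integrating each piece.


Integrate each piece of the Radon-Nikodym derivative:
Step 1: integral_0^1 2.0 dx = 2.0*(1-0) = 2.0*1 = 2
Step 2: integral_1^2 3.46 dx = 3.46*(2-1) = 3.46*1 = 3.46
Step 3: integral_2^3 2.77 dx = 2.77*(3-2) = 2.77*1 = 2.77
Step 4: integral_3^9 2.32 dx = 2.32*(9-3) = 2.32*6 = 13.92
Step 5: integral_9^13 4.25 dx = 4.25*(13-9) = 4.25*4 = 17
Total: 2 + 3.46 + 2.77 + 13.92 + 17 = 39.15


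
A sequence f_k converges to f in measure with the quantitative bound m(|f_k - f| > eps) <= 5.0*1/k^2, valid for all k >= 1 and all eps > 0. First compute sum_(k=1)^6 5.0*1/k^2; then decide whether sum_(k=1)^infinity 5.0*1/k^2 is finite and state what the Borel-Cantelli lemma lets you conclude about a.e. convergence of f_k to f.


Step 1: List the terms 5.0*1/k^2 for k = 1 to 6:
  k=1: 5
  k=2: 1.25
  k=3: 0.555556
  k=4: 0.3125
  k=5: 0.2
  k=6: 0.138889
Step 2: Partial sum = 5 + 1.25 + 0.555556 + 0.3125 + 0.2 + 0.138889
     = 7.456944
Step 3: The full series sum_(k>=1) 5.0*1/k^2 converges (p-series with p = 2 > 1; a constant multiple of a convergent series converges).
Step 4: Fix eps > 0. Since sum_k m(|f_k - f| > eps) < infinity, the Borel-Cantelli lemma gives
        m(limsup_k {|f_k - f| > eps}) = 0, i.e. for a.e. x, |f_k(x) - f(x)| <= eps for all large k.
        Applying this with eps = 1/j for j = 1, 2, ... and intersecting the countably many full-measure sets,
        for a.e. x we get limsup_k |f_k(x) - f(x)| <= 1/j for every j, hence f_k -> f almost everywhere.
Conclusion: series converges; Borel-Cantelli yields f_k -> f a.e.


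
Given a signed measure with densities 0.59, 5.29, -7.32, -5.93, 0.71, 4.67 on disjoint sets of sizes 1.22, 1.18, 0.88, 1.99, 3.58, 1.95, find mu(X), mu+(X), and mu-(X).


Step 1: Compute signed measure on each set:
  Set 1: 0.59 * 1.22 = 0.7198
  Set 2: 5.29 * 1.18 = 6.2422
  Set 3: -7.32 * 0.88 = -6.4416
  Set 4: -5.93 * 1.99 = -11.8007
  Set 5: 0.71 * 3.58 = 2.5418
  Set 6: 4.67 * 1.95 = 9.1065
Step 2: Total signed measure = (0.7198) + (6.2422) + (-6.4416) + (-11.8007) + (2.5418) + (9.1065)
     = 0.368
Step 3: Positive part mu+(X) = sum of positive contributions = 18.6103
Step 4: Negative part mu-(X) = |sum of negative contributions| = 18.2423


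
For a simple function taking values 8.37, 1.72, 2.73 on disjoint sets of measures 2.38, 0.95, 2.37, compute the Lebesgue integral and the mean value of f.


Step 1: Integral = sum(value_i * measure_i)
= 8.37*2.38 + 1.72*0.95 + 2.73*2.37
= 19.9206 + 1.634 + 6.4701
= 28.0247
Step 2: Total measure of domain = 2.38 + 0.95 + 2.37 = 5.7
Step 3: Average value = 28.0247 / 5.7 = 4.916614


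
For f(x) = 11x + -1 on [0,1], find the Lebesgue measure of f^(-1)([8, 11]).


f^(-1)([8, 11]) = {x : 8 <= 11x + -1 <= 11}
Solving: (8 - -1)/11 <= x <= (11 - -1)/11
= [0.818182, 1.090909]
Intersecting with [0,1]: [0.818182, 1]
Measure = 1 - 0.818182 = 0.181818


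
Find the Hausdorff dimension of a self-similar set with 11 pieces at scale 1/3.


For a self-similar set with N copies scaled by 1/r:
dim_H = log(N)/log(r) = log(11)/log(3)
= 2.397895/1.098612
= 2.182658


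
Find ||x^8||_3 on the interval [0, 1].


Step 1: ||f||_3 = (integral_0^1 |x^8|^3 dx)^(1/3)
     = (integral_0^1 x^24 dx)^(1/3)
Step 2: integral_0^1 x^24 dx = [x^25/(25)] from 0 to 1 = 1^25/25
     = 1/25 = 0.04
Step 3: ||f||_3 = (0.04)^(1/3) = 0.341995


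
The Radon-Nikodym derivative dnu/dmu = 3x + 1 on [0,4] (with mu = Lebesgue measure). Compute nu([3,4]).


nu(A) = integral_A (dnu/dmu) dmu = integral_3^4 (3x + 1) dx
Step 1: Antiderivative F(x) = (3/2)x^2 + 1x
Step 2: F(4) = (3/2)*4^2 + 1*4 = 24 + 4 = 28
Step 3: F(3) = (3/2)*3^2 + 1*3 = 13.5 + 3 = 16.5
Step 4: nu([3,4]) = F(4) - F(3) = 28 - 16.5 = 11.5


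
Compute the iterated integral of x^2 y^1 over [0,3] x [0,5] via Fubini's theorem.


By Fubini's theorem, the double integral factors as a product of single integrals:
Step 1: integral_0^3 x^2 dx = [x^3/3] from 0 to 3
     = 3^3/3 = 9
Step 2: integral_0^5 y^1 dy = [y^2/2] from 0 to 5
     = 5^2/2 = 12.5
Step 3: Double integral = 9 * 12.5 = 112.5


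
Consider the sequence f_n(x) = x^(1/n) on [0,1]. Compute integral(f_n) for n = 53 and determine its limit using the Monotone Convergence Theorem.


At n = 53: f_53(x) = x^(1/53).
Step 1: integral(x^(1/53), 0, 1) = [x^(1/53+1) / (1/53+1)] from 0 to 1
     = 1 / (1/53 + 1) = 1 / ((53+1)/53) = 53/(53+1)
     = 53/54 = 0.981481
Step 2: As n -> infinity, f_n(x) = x^(1/n) -> 1 for x in (0,1], and f_n is increasing in n.
By MCT, lim_n integral(f_n) = integral(lim_n f_n) = integral(1, 0, 1) = 1.
Step 3: Verify convergence: 53/54 = 0.981481 -> 1


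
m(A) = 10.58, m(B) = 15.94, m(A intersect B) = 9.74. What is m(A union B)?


By inclusion-exclusion: m(A u B) = m(A) + m(B) - m(A n B)
= 10.58 + 15.94 - 9.74
= 16.78


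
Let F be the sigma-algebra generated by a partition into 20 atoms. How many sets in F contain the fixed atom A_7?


Each element of F is a union of some subset S of the 20 atoms.
The element contains A_7 iff A_7 is in S.
So we count subsets S of {A_1,...,A_20} with A_7 in S: choose freely among the other 19 atoms.
Count = 2^(20-1) = 2^19 = 524288.


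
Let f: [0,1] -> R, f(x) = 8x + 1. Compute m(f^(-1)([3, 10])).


f^(-1)([3, 10]) = {x : 3 <= 8x + 1 <= 10}
Solving: (3 - 1)/8 <= x <= (10 - 1)/8
= [0.25, 1.125]
Intersecting with [0,1]: [0.25, 1]
Measure = 1 - 0.25 = 0.75


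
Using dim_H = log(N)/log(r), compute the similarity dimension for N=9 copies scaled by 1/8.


For a self-similar set with N copies scaled by 1/r:
dim_H = log(N)/log(r) = log(9)/log(8)
= 2.197225/2.079442
= 1.056642


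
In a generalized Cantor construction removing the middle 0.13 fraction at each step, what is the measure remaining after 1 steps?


Step 1: At each step, fraction remaining = 1 - 0.13 = 0.87
Step 2: After 1 steps, measure = (0.87)^1
Step 3: Computing the power step by step:
  After step 1: 0.87
Result = 0.87


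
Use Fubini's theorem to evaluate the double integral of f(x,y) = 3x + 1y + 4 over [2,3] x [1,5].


By Fubini, integrate in x first, then y.
Step 1: Fix y, integrate over x in [2,3]:
  integral(3x + 1y + 4, x=2..3)
  = 3*(3^2 - 2^2)/2 + (1y + 4)*(3 - 2)
  = 7.5 + (1y + 4)*1
  = 7.5 + 1y + 4
  = 11.5 + 1y
Step 2: Integrate over y in [1,5]:
  integral(11.5 + 1y, y=1..5)
  = 11.5*4 + 1*(5^2 - 1^2)/2
  = 46 + 12
  = 58


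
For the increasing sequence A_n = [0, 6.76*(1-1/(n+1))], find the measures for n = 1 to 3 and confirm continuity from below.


By continuity of measure from below: if A_n increases to A, then m(A_n) -> m(A).
Here A = [0, 6.76], so m(A) = 6.76
Step 1: a_1 = 6.76*(1 - 1/2) = 3.38, m(A_1) = 3.38
Step 2: a_2 = 6.76*(1 - 1/3) = 4.5067, m(A_2) = 4.5067
Step 3: a_3 = 6.76*(1 - 1/4) = 5.07, m(A_3) = 5.07
Limit: m(A_n) -> m([0,6.76]) = 6.76


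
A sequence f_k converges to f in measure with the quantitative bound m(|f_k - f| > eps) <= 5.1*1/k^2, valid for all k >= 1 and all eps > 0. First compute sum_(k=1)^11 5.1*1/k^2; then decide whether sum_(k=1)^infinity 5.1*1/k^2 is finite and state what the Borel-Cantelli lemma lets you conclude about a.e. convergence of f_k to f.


Step 1: List the terms 5.1*1/k^2 for k = 1 to 11:
  k=1: 5.1
  k=2: 1.275
  k=3: 0.566667
  k=4: 0.31875
  k=5: 0.204
  k=6: 0.141667
  k=7: 0.104082
  k=8: 0.079687
  k=9: 0.062963
  k=10: 0.051
  k=11: 0.042149
Step 2: Partial sum = 5.1 + 1.275 + 0.566667 + 0.31875 + 0.204 + 0.141667 + 0.104082 + 0.079687 + 0.062963 + 0.051 + 0.042149
     = 7.945964
Step 3: The full series sum_(k>=1) 5.1*1/k^2 converges (p-series with p = 2 > 1; a constant multiple of a convergent series converges).
Step 4: Fix eps > 0. Since sum_k m(|f_k - f| > eps) < infinity, the Borel-Cantelli lemma gives
        m(limsup_k {|f_k - f| > eps}) = 0, i.e. for a.e. x, |f_k(x) - f(x)| <= eps for all large k.
        Applying this with eps = 1/j for j = 1, 2, ... and intersecting the countably many full-measure sets,
        for a.e. x we get limsup_k |f_k(x) - f(x)| <= 1/j for every j, hence f_k -> f almost everywhere.
Conclusion: series converges; Borel-Cantelli yields f_k -> f a.e.


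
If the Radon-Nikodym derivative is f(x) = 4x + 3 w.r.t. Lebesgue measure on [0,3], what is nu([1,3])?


nu(A) = integral_A (dnu/dmu) dmu = integral_1^3 (4x + 3) dx
Step 1: Antiderivative F(x) = (4/2)x^2 + 3x
Step 2: F(3) = (4/2)*3^2 + 3*3 = 18 + 9 = 27
Step 3: F(1) = (4/2)*1^2 + 3*1 = 2 + 3 = 5
Step 4: nu([1,3]) = F(3) - F(1) = 27 - 5 = 22


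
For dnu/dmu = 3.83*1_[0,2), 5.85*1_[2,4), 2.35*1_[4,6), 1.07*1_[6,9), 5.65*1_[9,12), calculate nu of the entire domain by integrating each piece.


Integrate each piece of the Radon-Nikodym derivative:
Step 1: integral_0^2 3.83 dx = 3.83*(2-0) = 3.83*2 = 7.66
Step 2: integral_2^4 5.85 dx = 5.85*(4-2) = 5.85*2 = 11.7
Step 3: integral_4^6 2.35 dx = 2.35*(6-4) = 2.35*2 = 4.7
Step 4: integral_6^9 1.07 dx = 1.07*(9-6) = 1.07*3 = 3.21
Step 5: integral_9^12 5.65 dx = 5.65*(12-9) = 5.65*3 = 16.95
Total: 7.66 + 11.7 + 4.7 + 3.21 + 16.95 = 44.22


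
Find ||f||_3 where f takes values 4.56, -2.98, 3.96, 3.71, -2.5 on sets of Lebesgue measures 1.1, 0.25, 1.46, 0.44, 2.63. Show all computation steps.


Step 1: Compute |f_i|^3 for each value:
  |4.56|^3 = 94.818816
  |-2.98|^3 = 26.463592
  |3.96|^3 = 62.099136
  |3.71|^3 = 51.064811
  |-2.5|^3 = 15.625
Step 2: Multiply by measures and sum:
  94.818816 * 1.1 = 104.300698
  26.463592 * 0.25 = 6.615898
  62.099136 * 1.46 = 90.664739
  51.064811 * 0.44 = 22.468517
  15.625 * 2.63 = 41.09375
Sum = 104.300698 + 6.615898 + 90.664739 + 22.468517 + 41.09375 = 265.143601
Step 3: Take the p-th root:
||f||_3 = (265.143601)^(1/3) = 6.424318


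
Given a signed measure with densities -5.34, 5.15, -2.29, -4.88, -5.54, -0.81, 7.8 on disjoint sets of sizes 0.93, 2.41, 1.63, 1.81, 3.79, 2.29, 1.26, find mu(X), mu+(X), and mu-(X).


Step 1: Compute signed measure on each set:
  Set 1: -5.34 * 0.93 = -4.9662
  Set 2: 5.15 * 2.41 = 12.4115
  Set 3: -2.29 * 1.63 = -3.7327
  Set 4: -4.88 * 1.81 = -8.8328
  Set 5: -5.54 * 3.79 = -20.9966
  Set 6: -0.81 * 2.29 = -1.8549
  Set 7: 7.8 * 1.26 = 9.828
Step 2: Total signed measure = (-4.9662) + (12.4115) + (-3.7327) + (-8.8328) + (-20.9966) + (-1.8549) + (9.828)
     = -18.1437
Step 3: Positive part mu+(X) = sum of positive contributions = 22.2395
Step 4: Negative part mu-(X) = |sum of negative contributions| = 40.3832


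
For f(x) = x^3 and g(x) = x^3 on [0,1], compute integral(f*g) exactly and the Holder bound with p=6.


Step 1: Exact integral of f*g = integral(x^6, 0, 1) = 1/7
     = 0.142857
Step 2: Holder bound with p=6, q=1.2:
  ||f||_p = (integral x^18 dx)^(1/6) = (1/19)^(1/6) = 0.612173
  ||g||_q = (integral x^3.6 dx)^(1/1.2) = (1/4.6)^(1/1.2) = 0.280351
Step 3: Holder bound = ||f||_p * ||g||_q = 0.612173 * 0.280351 = 0.171623
Verification: 0.142857 <= 0.171623 (Holder holds)


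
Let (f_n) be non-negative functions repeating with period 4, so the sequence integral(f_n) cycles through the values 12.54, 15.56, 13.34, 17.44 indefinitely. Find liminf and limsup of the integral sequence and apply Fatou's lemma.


The sequence (integral(f_n)) is periodic with period 4, repeating the values 12.54, 15.56, 13.34, 17.44 indefinitely.
Step 1: For a periodic sequence, every tail (a_m, a_(m+1), ...) contains all 4 period values infinitely often.
Step 2: Hence inf of every tail = min of the period values = min(12.54, 15.56, 13.34, 17.44) = 12.54.
        liminf_n integral(f_n) = sup over m of (inf of tail from m) = 12.54.
Step 3: Similarly sup of every tail = max of the period values = 17.44.
        limsup_n integral(f_n) = 17.44.
Step 4: Fatou's lemma: integral(liminf_n f_n) <= liminf_n integral(f_n) = 12.54.
        So the integral of the pointwise liminf is at most 12.54.


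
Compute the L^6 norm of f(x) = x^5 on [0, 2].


Step 1: ||f||_6 = (integral_0^2 |x^5|^6 dx)^(1/6)
     = (integral_0^2 x^30 dx)^(1/6)
Step 2: integral_0^2 x^30 dx = [x^31/(31)] from 0 to 2 = 2^31/31
     = 2147483648/31 = 6.927367e+07
Step 3: ||f||_6 = (6.927367e+07)^(1/6) = 20.265688


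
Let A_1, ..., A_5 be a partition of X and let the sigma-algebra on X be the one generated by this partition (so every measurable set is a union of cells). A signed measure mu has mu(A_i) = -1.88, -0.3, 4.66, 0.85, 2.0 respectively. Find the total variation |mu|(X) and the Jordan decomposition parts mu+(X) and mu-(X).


Step 1: Every measurable set is a union of atoms (the cells / points), so a Hahn decomposition is
  obtained by grouping atoms by sign: P = union of atoms with mu > 0, N = union of the remaining atoms.
  Atoms in P (indices): 3, 4, 5;  atoms in N (indices): 1, 2
  Positive values: 4.66, 0.85, 2
  Negative values: -1.88, -0.3
Step 2: mu+(X) = mu(P) = sum of positive atom values = 7.51
Step 3: mu-(X) = -mu(N) = sum of |negative atom values| = 2.18
Step 4: |mu|(X) = mu+(X) + mu-(X) = 7.51 + 2.18 = 9.69


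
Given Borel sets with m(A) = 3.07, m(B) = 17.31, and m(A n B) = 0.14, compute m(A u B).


By inclusion-exclusion: m(A u B) = m(A) + m(B) - m(A n B)
= 3.07 + 17.31 - 0.14
= 20.24


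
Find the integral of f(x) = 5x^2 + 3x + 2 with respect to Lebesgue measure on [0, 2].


The Lebesgue integral of a Riemann-integrable function agrees with the Riemann integral.
Antiderivative F(x) = (5/3)x^3 + (3/2)x^2 + 2x
F(2) = (5/3)*2^3 + (3/2)*2^2 + 2*2
     = (5/3)*8 + (3/2)*4 + 2*2
     = 13.333333 + 6 + 4
     = 23.333333
F(0) = 0.0
Integral = F(2) - F(0) = 23.333333 - 0.0 = 23.333333


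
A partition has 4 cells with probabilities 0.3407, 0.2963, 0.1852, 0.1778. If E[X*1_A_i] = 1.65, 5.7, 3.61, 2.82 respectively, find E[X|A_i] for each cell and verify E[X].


For each cell A_i: E[X|A_i] = E[X*1_A_i] / P(A_i)
Step 1: E[X|A_1] = 1.65 / 0.3407 = 4.84297
Step 2: E[X|A_2] = 5.7 / 0.2963 = 19.23726
Step 3: E[X|A_3] = 3.61 / 0.1852 = 19.492441
Step 4: E[X|A_4] = 2.82 / 0.1778 = 15.860517
Verification: E[X] = sum E[X*1_A_i] = 1.65 + 5.7 + 3.61 + 2.82 = 13.78


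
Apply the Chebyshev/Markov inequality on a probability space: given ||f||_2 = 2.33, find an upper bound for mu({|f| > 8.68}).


Chebyshev/Markov inequality: mu(|f| > eps) <= (||f||_p / eps)^p
Step 1: ||f||_2 / eps = 2.33 / 8.68 = 0.268433
Step 2: Raise to power p = 2:
  (0.268433)^2 = 0.072056
Step 3: Therefore mu(|f| > 8.68) <= 0.072056


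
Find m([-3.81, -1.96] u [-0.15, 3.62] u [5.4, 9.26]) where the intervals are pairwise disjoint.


For pairwise disjoint intervals, m(union) = sum of lengths.
= (-1.96 - -3.81) + (3.62 - -0.15) + (9.26 - 5.4)
= 1.85 + 3.77 + 3.86
= 9.48


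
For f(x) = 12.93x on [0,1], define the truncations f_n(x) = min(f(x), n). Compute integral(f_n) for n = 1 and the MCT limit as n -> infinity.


f(x) = 12.93x on [0,1]; f_n(x) = min(12.93x, n). At n = 1:
Step 1: f(x) reaches 1 at x = 1/12.93 = 0.07734
Step 2: integral(f_1) = integral(12.93x, 0, 0.07734) + integral(1, 0.07734, 1)
       = 12.93*0.07734^2/2 + 1*(1 - 0.07734)
       = 0.03867 + 0.92266
       = 0.96133
Step 3: As n -> infinity, f_n increases to f, so by MCT integral(f_n) -> integral(f) = 12.93/2 = 6.465.
Convergence: integral(f_1) = 0.96133 -> 6.465 as n -> infinity


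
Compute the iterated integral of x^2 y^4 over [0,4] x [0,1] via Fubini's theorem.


By Fubini's theorem, the double integral factors as a product of single integrals:
Step 1: integral_0^4 x^2 dx = [x^3/3] from 0 to 4
     = 4^3/3 = 21.333333
Step 2: integral_0^1 y^4 dy = [y^5/5] from 0 to 1
     = 1^5/5 = 0.2
Step 3: Double integral = 21.333333 * 0.2 = 4.266667


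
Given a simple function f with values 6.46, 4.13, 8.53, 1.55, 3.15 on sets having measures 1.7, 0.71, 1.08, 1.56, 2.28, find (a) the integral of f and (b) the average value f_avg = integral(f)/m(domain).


Step 1: Integral = sum(value_i * measure_i)
= 6.46*1.7 + 4.13*0.71 + 8.53*1.08 + 1.55*1.56 + 3.15*2.28
= 10.982 + 2.9323 + 9.2124 + 2.418 + 7.182
= 32.7267
Step 2: Total measure of domain = 1.7 + 0.71 + 1.08 + 1.56 + 2.28 = 7.33
Step 3: Average value = 32.7267 / 7.33 = 4.464761
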